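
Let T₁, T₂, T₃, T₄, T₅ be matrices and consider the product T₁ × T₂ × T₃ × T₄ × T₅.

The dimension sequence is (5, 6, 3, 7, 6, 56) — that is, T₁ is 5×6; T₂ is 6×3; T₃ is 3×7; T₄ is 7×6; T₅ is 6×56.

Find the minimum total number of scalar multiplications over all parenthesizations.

Adjacent pairs: T₁T₂ = 5·6·3 = 90; T₂T₃ = 6·3·7 = 126; T₃T₄ = 3·7·6 = 126; T₄T₅ = 7·6·56 = 2352.
Length 3: T₁..T₃: k=1: 0+126+5·6·7=336; k=2: 90+0+5·3·7=195 → min 195 | T₂..T₄: k=2: 0+126+6·3·6=234; k=3: 126+0+6·7·6=378 → min 234 | T₃..T₅: k=3: 0+2352+3·7·56=3528; k=4: 126+0+3·6·56=1134 → min 1134.
Length 4: T₁..T₄: k=1: 0+234+5·6·6=414; k=2: 90+126+5·3·6=306; k=3: 195+0+5·7·6=405 → min 306 | T₂..T₅: k=2: 0+1134+6·3·56=2142; k=3: 126+2352+6·7·56=4830; k=4: 234+0+6·6·56=2250 → min 2142.
Length 5: T₁..T₅: k=1: 0+2142+5·6·56=3822; k=2: 90+1134+5·3·56=2064; k=3: 195+2352+5·7·56=4507; k=4: 306+0+5·6·56=1986 → min 1986.
Optimal order: (((T₁ × T₂) × (T₃ × T₄)) × T₅) with cost 1986.

1986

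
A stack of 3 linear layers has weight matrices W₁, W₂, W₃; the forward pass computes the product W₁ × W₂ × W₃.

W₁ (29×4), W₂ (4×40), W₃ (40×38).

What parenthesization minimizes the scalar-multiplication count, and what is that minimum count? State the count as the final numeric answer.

10488

(W₁ × (W₂ × W₃)): cost 10488.
((W₁ × W₂) × W₃): cost 48720.
Optimal: (W₁ × (W₂ × W₃)) with cost 10488.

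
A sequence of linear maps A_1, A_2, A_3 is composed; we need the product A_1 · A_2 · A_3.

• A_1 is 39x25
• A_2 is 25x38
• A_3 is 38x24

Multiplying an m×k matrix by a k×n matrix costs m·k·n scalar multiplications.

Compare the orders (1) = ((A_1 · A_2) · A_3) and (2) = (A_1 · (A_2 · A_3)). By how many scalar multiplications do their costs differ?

Order (1) = ((A_1 · A_2) · A_3): (A_1 · A_2): 39×25 by 25×38 → 39×38, cost 39·25·38 = 37050; ((A_1 · A_2) · A_3): 39×38 by 38×24 → 39×24, cost 39·38·24 = 35568; cumulative 72618. Total 72618.
Order (2) = (A_1 · (A_2 · A_3)): (A_2 · A_3): 25×38 by 38×24 → 25×24, cost 25·38·24 = 22800; (A_1 · (A_2 · A_3)): 39×25 by 25×24 → 39×24, cost 39·25·24 = 23400; cumulative 46200. Total 46200.
Difference: |72618 − 46200| = 26418.

26418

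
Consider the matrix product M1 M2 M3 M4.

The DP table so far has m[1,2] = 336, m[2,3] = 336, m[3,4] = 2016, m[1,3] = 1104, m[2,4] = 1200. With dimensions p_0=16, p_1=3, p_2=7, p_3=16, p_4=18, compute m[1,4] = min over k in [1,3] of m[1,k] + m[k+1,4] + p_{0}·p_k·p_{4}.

m[1,4] = min over k∈[1,3] of m[1,k]+m[k+1,4]+p_{0}·p_k·p_{4}.
k=1: 0 + 1200 + 16·3·18 = 2064; k=2: 336 + 2016 + 16·7·18 = 4368; k=3: 1104 + 0 + 16·16·18 = 5712.
Minimum: 2064 at k=1.

2064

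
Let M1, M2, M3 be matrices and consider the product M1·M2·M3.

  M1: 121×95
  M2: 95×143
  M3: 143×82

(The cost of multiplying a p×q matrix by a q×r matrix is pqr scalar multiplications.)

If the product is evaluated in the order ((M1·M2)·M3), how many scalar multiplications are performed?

(M1·M2): 121×95 by 95×143 → 121×143, cost 121·95·143 = 1643785
((M1·M2)·M3): 121×143 by 143×82 → 121×82, cost 121·143·82 = 1418846; cumulative 3062631
Total: 3062631 scalar multiplications.

3062631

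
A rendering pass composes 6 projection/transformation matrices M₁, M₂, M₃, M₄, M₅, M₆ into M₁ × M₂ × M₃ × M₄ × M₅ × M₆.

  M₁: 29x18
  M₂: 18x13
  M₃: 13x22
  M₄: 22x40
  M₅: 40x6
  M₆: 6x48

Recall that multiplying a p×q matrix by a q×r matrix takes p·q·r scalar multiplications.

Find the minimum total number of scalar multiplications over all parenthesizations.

19884

Adjacent pairs: M₁M₂ = 29·18·13 = 6786; M₂M₃ = 18·13·22 = 5148; M₃M₄ = 13·22·40 = 11440; M₄M₅ = 22·40·6 = 5280; M₅M₆ = 40·6·48 = 11520.
Length 3: M₁..M₃: k=1: 0+5148+29·18·22=16632; k=2: 6786+0+29·13·22=15080 → min 15080 | M₂..M₄: k=2: 0+11440+18·13·40=20800; k=3: 5148+0+18·22·40=20988 → min 20800 | M₃..M₅: k=3: 0+5280+13·22·6=6996; k=4: 11440+0+13·40·6=14560 → min 6996 | M₄..M₆: k=4: 0+11520+22·40·48=53760; k=5: 5280+0+22·6·48=11616 → min 11616.
Length 4: M₁..M₄: k=1: 0+20800+29·18·40=41680; k=2: 6786+11440+29·13·40=33306; k=3: 15080+0+29·22·40=40600 → min 33306 | M₂..M₅: k=2: 0+6996+18·13·6=8400; k=3: 5148+5280+18·22·6=12804; k=4: 20800+0+18·40·6=25120 → min 8400 | M₃..M₆: k=3: 0+11616+13·22·48=25344; k=4: 11440+11520+13·40·48=47920; k=5: 6996+0+13·6·48=10740 → min 10740.
Length 5: M₁..M₅: k=1: 0+8400+29·18·6=11532; k=2: 6786+6996+29·13·6=16044; k=3: 15080+5280+29·22·6=24188; k=4: 33306+0+29·40·6=40266 → min 11532 | M₂..M₆: k=2: 0+10740+18·13·48=21972; k=3: 5148+11616+18·22·48=35772; k=4: 20800+11520+18·40·48=66880; k=5: 8400+0+18·6·48=13584 → min 13584.
Length 6: M₁..M₆: k=1: 0+13584+29·18·48=38640; k=2: 6786+10740+29·13·48=35622; k=3: 15080+11616+29·22·48=57320; k=4: 33306+11520+29·40·48=100506; k=5: 11532+0+29·6·48=19884 → min 19884.
Optimal order: ((M₁ × (M₂ × (M₃ × (M₄ × M₅)))) × M₆) with cost 19884.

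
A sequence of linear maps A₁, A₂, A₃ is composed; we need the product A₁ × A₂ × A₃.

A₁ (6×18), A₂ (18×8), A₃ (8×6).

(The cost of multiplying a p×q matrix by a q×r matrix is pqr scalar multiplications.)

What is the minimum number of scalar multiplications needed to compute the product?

Order (A₁ × (A₂ × A₃)): (A₂ × A₃): 18×8 by 8×6 → 18×6, cost 18·8·6 = 864; (A₁ × (A₂ × A₃)): 6×18 by 18×6 → 6×6, cost 6·18·6 = 648; cumulative 1512. Total 1512.
Order ((A₁ × A₂) × A₃): (A₁ × A₂): 6×18 by 18×8 → 6×8, cost 6·18·8 = 864; ((A₁ × A₂) × A₃): 6×8 by 8×6 → 6×6, cost 6·8·6 = 288; cumulative 1152. Total 1152.
Minimum: 1152.

1152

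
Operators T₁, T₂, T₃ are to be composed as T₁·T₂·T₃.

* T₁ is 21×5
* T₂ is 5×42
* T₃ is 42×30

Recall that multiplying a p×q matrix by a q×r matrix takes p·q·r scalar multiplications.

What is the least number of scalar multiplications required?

Order (T₁·(T₂·T₃)): (T₂·T₃): 5×42 by 42×30 → 5×30, cost 5·42·30 = 6300; (T₁·(T₂·T₃)): 21×5 by 5×30 → 21×30, cost 21·5·30 = 3150; cumulative 9450. Total 9450.
Order ((T₁·T₂)·T₃): (T₁·T₂): 21×5 by 5×42 → 21×42, cost 21·5·42 = 4410; ((T₁·T₂)·T₃): 21×42 by 42×30 → 21×30, cost 21·42·30 = 26460; cumulative 30870. Total 30870.
Minimum: 9450.

9450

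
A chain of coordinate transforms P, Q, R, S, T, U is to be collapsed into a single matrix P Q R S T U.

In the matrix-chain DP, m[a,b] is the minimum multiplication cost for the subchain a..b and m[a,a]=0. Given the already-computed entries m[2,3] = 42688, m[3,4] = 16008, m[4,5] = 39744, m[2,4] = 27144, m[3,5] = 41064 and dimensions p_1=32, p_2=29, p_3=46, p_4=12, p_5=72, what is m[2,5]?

54792

m[2,5] = min over k∈[2,4] of m[2,k]+m[k+1,5]+p_{1}·p_k·p_{5}.
k=2: 0 + 41064 + 32·29·72 = 107880; k=3: 42688 + 39744 + 32·46·72 = 188416; k=4: 27144 + 0 + 32·12·72 = 54792.
Minimum: 54792 at k=4.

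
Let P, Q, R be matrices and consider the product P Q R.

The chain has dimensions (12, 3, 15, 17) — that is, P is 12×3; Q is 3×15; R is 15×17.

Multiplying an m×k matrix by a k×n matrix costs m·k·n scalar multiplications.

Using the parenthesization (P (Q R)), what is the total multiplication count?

(Q R): 3×15 by 15×17 → 3×17, cost 3·15·17 = 765
(P (Q R)): 12×3 by 3×17 → 12×17, cost 12·3·17 = 612; cumulative 1377
Total: 1377 scalar multiplications.

1377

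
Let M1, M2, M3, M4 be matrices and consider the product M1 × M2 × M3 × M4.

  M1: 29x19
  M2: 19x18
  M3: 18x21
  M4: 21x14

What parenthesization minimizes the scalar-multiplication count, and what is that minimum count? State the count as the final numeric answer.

17794

Adjacent pairs: M1M2 = 29·19·18 = 9918; M2M3 = 19·18·21 = 7182; M3M4 = 18·21·14 = 5292.
Length 3: M1..M3: k=1: 0+7182+29·19·21=18753; k=2: 9918+0+29·18·21=20880 → min 18753 | M2..M4: k=2: 0+5292+19·18·14=10080; k=3: 7182+0+19·21·14=12768 → min 10080.
Length 4: M1..M4: k=1: 0+10080+29·19·14=17794; k=2: 9918+5292+29·18·14=22518; k=3: 18753+0+29·21·14=27279 → min 17794.
Optimal parenthesization: (M1 × (M2 × (M3 × M4))) with cost 17794.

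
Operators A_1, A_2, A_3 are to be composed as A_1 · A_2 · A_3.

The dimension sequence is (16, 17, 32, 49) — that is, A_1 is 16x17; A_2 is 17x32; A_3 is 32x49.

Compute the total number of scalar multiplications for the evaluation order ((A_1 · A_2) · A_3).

33792

(A_1 · A_2): 16×17 by 17×32 → 16×32, cost 16·17·32 = 8704
((A_1 · A_2) · A_3): 16×32 by 32×49 → 16×49, cost 16·32·49 = 25088; cumulative 33792
Total: 33792 scalar multiplications.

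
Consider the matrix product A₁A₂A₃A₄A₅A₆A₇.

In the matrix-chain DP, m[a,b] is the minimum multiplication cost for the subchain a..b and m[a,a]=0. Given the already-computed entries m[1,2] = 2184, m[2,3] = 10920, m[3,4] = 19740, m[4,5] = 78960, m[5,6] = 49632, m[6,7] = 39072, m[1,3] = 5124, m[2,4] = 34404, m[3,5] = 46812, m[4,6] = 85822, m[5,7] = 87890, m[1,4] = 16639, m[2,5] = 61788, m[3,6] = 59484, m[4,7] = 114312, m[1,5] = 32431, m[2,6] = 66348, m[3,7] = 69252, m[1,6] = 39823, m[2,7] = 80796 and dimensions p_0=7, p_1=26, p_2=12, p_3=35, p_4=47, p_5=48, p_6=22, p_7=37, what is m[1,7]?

45521

m[1,7] = min over k∈[1,6] of m[1,k]+m[k+1,7]+p_{0}·p_k·p_{7}.
k=1: 0 + 80796 + 7·26·37 = 87530; k=2: 2184 + 69252 + 7·12·37 = 74544; k=3: 5124 + 114312 + 7·35·37 = 128501; k=4: 16639 + 87890 + 7·47·37 = 116702; k=5: 32431 + 39072 + 7·48·37 = 83935; k=6: 39823 + 0 + 7·22·37 = 45521.
Minimum: 45521 at k=6.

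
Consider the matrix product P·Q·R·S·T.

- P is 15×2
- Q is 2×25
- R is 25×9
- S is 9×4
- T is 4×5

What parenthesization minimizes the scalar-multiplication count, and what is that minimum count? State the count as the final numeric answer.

712

Adjacent pairs: PQ = 15·2·25 = 750; QR = 2·25·9 = 450; RS = 25·9·4 = 900; ST = 9·4·5 = 180.
Length 3: P..R: k=1: 0+450+15·2·9=720; k=2: 750+0+15·25·9=4125 → min 720 | Q..S: k=2: 0+900+2·25·4=1100; k=3: 450+0+2·9·4=522 → min 522 | R..T: k=3: 0+180+25·9·5=1305; k=4: 900+0+25·4·5=1400 → min 1305.
Length 4: P..S: k=1: 0+522+15·2·4=642; k=2: 750+900+15·25·4=3150; k=3: 720+0+15·9·4=1260 → min 642 | Q..T: k=2: 0+1305+2·25·5=1555; k=3: 450+180+2·9·5=720; k=4: 522+0+2·4·5=562 → min 562.
Length 5: P..T: k=1: 0+562+15·2·5=712; k=2: 750+1305+15·25·5=3930; k=3: 720+180+15·9·5=1575; k=4: 642+0+15·4·5=942 → min 712.
Optimal parenthesization: (P·(((Q·R)·S)·T)) with cost 712.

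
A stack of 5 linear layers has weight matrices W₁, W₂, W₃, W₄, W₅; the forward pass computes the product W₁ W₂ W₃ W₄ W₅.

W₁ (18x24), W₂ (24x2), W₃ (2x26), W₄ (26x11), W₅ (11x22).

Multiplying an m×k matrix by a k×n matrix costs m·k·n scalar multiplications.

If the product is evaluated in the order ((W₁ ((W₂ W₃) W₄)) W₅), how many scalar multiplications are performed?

(W₂ W₃): 24×2 by 2×26 → 24×26, cost 24·2·26 = 1248
((W₂ W₃) W₄): 24×26 by 26×11 → 24×11, cost 24·26·11 = 6864; cumulative 8112
(W₁ ((W₂ W₃) W₄)): 18×24 by 24×11 → 18×11, cost 18·24·11 = 4752; cumulative 12864
((W₁ ((W₂ W₃) W₄)) W₅): 18×11 by 11×22 → 18×22, cost 18·11·22 = 4356; cumulative 17220
Total: 17220 scalar multiplications.

17220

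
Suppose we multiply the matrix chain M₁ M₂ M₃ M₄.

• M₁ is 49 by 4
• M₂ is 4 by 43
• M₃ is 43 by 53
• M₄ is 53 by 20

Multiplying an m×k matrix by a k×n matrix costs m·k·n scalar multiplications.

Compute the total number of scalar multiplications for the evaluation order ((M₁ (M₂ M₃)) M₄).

(M₂ M₃): 4×43 by 43×53 → 4×53, cost 4·43·53 = 9116
(M₁ (M₂ M₃)): 49×4 by 4×53 → 49×53, cost 49·4·53 = 10388; cumulative 19504
((M₁ (M₂ M₃)) M₄): 49×53 by 53×20 → 49×20, cost 49·53·20 = 51940; cumulative 71444
Total: 71444 scalar multiplications.

71444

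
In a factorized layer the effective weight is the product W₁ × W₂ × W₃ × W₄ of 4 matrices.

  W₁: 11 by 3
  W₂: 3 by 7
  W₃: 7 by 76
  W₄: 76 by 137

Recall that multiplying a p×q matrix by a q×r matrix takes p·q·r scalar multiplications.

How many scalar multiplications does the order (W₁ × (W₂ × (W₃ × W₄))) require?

(W₃ × W₄): 7×76 by 76×137 → 7×137, cost 7·76·137 = 72884
(W₂ × (W₃ × W₄)): 3×7 by 7×137 → 3×137, cost 3·7·137 = 2877; cumulative 75761
(W₁ × (W₂ × (W₃ × W₄))): 11×3 by 3×137 → 11×137, cost 11·3·137 = 4521; cumulative 80282
Total: 80282 scalar multiplications.

80282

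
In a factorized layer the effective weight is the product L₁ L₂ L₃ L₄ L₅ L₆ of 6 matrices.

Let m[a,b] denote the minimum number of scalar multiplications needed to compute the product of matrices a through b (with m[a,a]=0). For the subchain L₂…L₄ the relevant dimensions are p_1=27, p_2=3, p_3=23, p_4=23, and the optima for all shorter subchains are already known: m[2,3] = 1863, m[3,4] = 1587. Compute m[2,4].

3450

m[2,4] = min over k∈[2,3] of m[2,k]+m[k+1,4]+p_{1}·p_k·p_{4}.
k=2: 0 + 1587 + 27·3·23 = 3450; k=3: 1863 + 0 + 27·23·23 = 16146.
Minimum: 3450 at k=2.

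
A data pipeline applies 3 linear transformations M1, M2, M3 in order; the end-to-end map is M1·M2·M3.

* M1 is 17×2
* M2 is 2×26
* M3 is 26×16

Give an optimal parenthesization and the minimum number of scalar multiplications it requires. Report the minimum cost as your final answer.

1376

(M1·(M2·M3)): cost 1376.
((M1·M2)·M3): cost 7956.
Optimal: (M1·(M2·M3)) with cost 1376.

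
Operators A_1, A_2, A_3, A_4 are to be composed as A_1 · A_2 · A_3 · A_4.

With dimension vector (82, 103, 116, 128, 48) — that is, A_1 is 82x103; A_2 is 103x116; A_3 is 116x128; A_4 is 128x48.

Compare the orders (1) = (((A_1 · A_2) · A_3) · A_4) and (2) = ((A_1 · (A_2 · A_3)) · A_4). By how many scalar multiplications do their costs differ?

Order (1) = (((A_1 · A_2) · A_3) · A_4): (A_1 · A_2): 82×103 by 103×116 → 82×116, cost 82·103·116 = 979736; ((A_1 · A_2) · A_3): 82×116 by 116×128 → 82×128, cost 82·116·128 = 1217536; cumulative 2197272; (((A_1 · A_2) · A_3) · A_4): 82×128 by 128×48 → 82×48, cost 82·128·48 = 503808; cumulative 2701080. Total 2701080.
Order (2) = ((A_1 · (A_2 · A_3)) · A_4): (A_2 · A_3): 103×116 by 116×128 → 103×128, cost 103·116·128 = 1529344; (A_1 · (A_2 · A_3)): 82×103 by 103×128 → 82×128, cost 82·103·128 = 1081088; cumulative 2610432; ((A_1 · (A_2 · A_3)) · A_4): 82×128 by 128×48 → 82×48, cost 82·128·48 = 503808; cumulative 3114240. Total 3114240.
Difference: |2701080 − 3114240| = 413160.

413160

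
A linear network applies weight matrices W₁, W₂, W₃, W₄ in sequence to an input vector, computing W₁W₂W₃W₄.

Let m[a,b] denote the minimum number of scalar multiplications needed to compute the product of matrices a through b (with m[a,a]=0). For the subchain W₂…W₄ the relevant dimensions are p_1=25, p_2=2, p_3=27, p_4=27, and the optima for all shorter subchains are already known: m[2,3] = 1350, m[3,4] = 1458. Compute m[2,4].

m[2,4] = min over k∈[2,3] of m[2,k]+m[k+1,4]+p_{1}·p_k·p_{4}.
k=2: 0 + 1458 + 25·2·27 = 2808; k=3: 1350 + 0 + 25·27·27 = 19575.
Minimum: 2808 at k=2.

2808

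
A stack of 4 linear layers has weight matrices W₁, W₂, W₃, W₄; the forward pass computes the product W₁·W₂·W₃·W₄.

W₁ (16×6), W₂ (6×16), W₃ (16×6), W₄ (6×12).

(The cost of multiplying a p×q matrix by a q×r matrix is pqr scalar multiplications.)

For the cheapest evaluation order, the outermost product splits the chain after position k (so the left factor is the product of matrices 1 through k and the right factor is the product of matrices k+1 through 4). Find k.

Adjacent pairs: W₁W₂ = 16·6·16 = 1536; W₂W₃ = 6·16·6 = 576; W₃W₄ = 16·6·12 = 1152.
Length 3: W₁..W₃: k=1: 0+576+16·6·6=1152; k=2: 1536+0+16·16·6=3072 → min 1152 | W₂..W₄: k=2: 0+1152+6·16·12=2304; k=3: 576+0+6·6·12=1008 → min 1008.
Top-level splits: k=1: (W₁..W₁)·(W₂..W₄) → 0+1008+16·6·12 = 2160; k=2: (W₁..W₂)·(W₃..W₄) → 1536+1152+16·16·12 = 5760; k=3: (W₁..W₃)·(W₄..W₄) → 1152+0+16·6·12 = 2304.
Best split is after W₁, i.e. k = 1.

1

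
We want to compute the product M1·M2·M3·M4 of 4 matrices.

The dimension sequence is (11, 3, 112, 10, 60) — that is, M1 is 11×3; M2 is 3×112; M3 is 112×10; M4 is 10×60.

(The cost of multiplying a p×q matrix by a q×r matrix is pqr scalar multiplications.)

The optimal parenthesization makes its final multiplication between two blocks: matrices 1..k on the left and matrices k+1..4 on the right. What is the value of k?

1

Adjacent pairs: M1M2 = 11·3·112 = 3696; M2M3 = 3·112·10 = 3360; M3M4 = 112·10·60 = 67200.
Length 3: M1..M3: k=1: 0+3360+11·3·10=3690; k=2: 3696+0+11·112·10=16016 → min 3690 | M2..M4: k=2: 0+67200+3·112·60=87360; k=3: 3360+0+3·10·60=5160 → min 5160.
Top-level splits: k=1: (M1..M1)·(M2..M4) → 0+5160+11·3·60 = 7140; k=2: (M1..M2)·(M3..M4) → 3696+67200+11·112·60 = 144816; k=3: (M1..M3)·(M4..M4) → 3690+0+11·10·60 = 10290.
Best split is after M1, i.e. k = 1.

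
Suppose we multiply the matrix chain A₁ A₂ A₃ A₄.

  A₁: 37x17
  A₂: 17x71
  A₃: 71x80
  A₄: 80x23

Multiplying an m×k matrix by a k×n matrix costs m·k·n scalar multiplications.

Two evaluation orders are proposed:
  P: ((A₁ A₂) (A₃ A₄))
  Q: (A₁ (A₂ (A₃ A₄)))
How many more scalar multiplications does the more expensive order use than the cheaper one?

Order P = ((A₁ A₂) (A₃ A₄)): (A₁ A₂): 37×17 by 17×71 → 37×71, cost 37·17·71 = 44659; (A₃ A₄): 71×80 by 80×23 → 71×23, cost 71·80·23 = 130640; ((A₁ A₂) (A₃ A₄)): 37×71 by 71×23 → 37×23, cost 37·71·23 = 60421; cumulative 235720. Total 235720.
Order Q = (A₁ (A₂ (A₃ A₄))): (A₃ A₄): 71×80 by 80×23 → 71×23, cost 71·80·23 = 130640; (A₂ (A₃ A₄)): 17×71 by 71×23 → 17×23, cost 17·71·23 = 27761; cumulative 158401; (A₁ (A₂ (A₃ A₄))): 37×17 by 17×23 → 37×23, cost 37·17·23 = 14467; cumulative 172868. Total 172868.
Difference: |235720 − 172868| = 62852.

62852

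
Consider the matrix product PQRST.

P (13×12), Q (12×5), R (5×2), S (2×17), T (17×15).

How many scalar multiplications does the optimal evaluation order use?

Adjacent pairs: PQ = 13·12·5 = 780; QR = 12·5·2 = 120; RS = 5·2·17 = 170; ST = 2·17·15 = 510.
Length 3: P..R: k=1: 0+120+13·12·2=432; k=2: 780+0+13·5·2=910 → min 432 | Q..S: k=2: 0+170+12·5·17=1190; k=3: 120+0+12·2·17=528 → min 528 | R..T: k=3: 0+510+5·2·15=660; k=4: 170+0+5·17·15=1445 → min 660.
Length 4: P..S: k=1: 0+528+13·12·17=3180; k=2: 780+170+13·5·17=2055; k=3: 432+0+13·2·17=874 → min 874 | Q..T: k=2: 0+660+12·5·15=1560; k=3: 120+510+12·2·15=990; k=4: 528+0+12·17·15=3588 → min 990.
Length 5: P..T: k=1: 0+990+13·12·15=3330; k=2: 780+660+13·5·15=2415; k=3: 432+510+13·2·15=1332; k=4: 874+0+13·17·15=4189 → min 1332.
Optimal order: ((P(QR))(ST)) with cost 1332.

1332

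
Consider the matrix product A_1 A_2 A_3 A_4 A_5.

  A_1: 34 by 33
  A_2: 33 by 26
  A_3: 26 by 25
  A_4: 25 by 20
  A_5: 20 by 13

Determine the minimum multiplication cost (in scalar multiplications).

Adjacent pairs: A_1A_2 = 34·33·26 = 29172; A_2A_3 = 33·26·25 = 21450; A_3A_4 = 26·25·20 = 13000; A_4A_5 = 25·20·13 = 6500.
Length 3: A_1..A_3: k=1: 0+21450+34·33·25=49500; k=2: 29172+0+34·26·25=51272 → min 49500 | A_2..A_4: k=2: 0+13000+33·26·20=30160; k=3: 21450+0+33·25·20=37950 → min 30160 | A_3..A_5: k=3: 0+6500+26·25·13=14950; k=4: 13000+0+26·20·13=19760 → min 14950.
Length 4: A_1..A_4: k=1: 0+30160+34·33·20=52600; k=2: 29172+13000+34·26·20=59852; k=3: 49500+0+34·25·20=66500 → min 52600 | A_2..A_5: k=2: 0+14950+33·26·13=26104; k=3: 21450+6500+33·25·13=38675; k=4: 30160+0+33·20·13=38740 → min 26104.
Length 5: A_1..A_5: k=1: 0+26104+34·33·13=40690; k=2: 29172+14950+34·26·13=55614; k=3: 49500+6500+34·25·13=67050; k=4: 52600+0+34·20·13=61440 → min 40690.
Optimal order: (A_1 (A_2 (A_3 (A_4 A_5)))) with cost 40690.

40690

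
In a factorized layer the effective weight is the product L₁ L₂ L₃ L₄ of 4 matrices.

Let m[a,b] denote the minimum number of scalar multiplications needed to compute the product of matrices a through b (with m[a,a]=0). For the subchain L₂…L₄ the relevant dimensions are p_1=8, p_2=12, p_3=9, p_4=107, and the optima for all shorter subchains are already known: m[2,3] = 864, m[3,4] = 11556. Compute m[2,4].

8568

m[2,4] = min over k∈[2,3] of m[2,k]+m[k+1,4]+p_{1}·p_k·p_{4}.
k=2: 0 + 11556 + 8·12·107 = 21828; k=3: 864 + 0 + 8·9·107 = 8568.
Minimum: 8568 at k=3.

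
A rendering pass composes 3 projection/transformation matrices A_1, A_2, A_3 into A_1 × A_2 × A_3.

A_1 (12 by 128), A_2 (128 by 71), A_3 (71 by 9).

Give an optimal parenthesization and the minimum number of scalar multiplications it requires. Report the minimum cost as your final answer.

(A_1 × (A_2 × A_3)): cost 95616.
((A_1 × A_2) × A_3): cost 116724.
Optimal: (A_1 × (A_2 × A_3)) with cost 95616.

95616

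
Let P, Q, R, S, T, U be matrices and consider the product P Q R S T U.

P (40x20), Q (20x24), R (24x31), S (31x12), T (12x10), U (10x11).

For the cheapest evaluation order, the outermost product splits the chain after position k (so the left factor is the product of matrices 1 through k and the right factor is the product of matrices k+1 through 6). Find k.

1

Adjacent pairs: PQ = 40·20·24 = 19200; QR = 20·24·31 = 14880; RS = 24·31·12 = 8928; ST = 31·12·10 = 3720; TU = 12·10·11 = 1320.
Length 3: P..R: k=1: 0+14880+40·20·31=39680; k=2: 19200+0+40·24·31=48960 → min 39680 | Q..S: k=2: 0+8928+20·24·12=14688; k=3: 14880+0+20·31·12=22320 → min 14688 | R..T: k=3: 0+3720+24·31·10=11160; k=4: 8928+0+24·12·10=11808 → min 11160 | S..U: k=4: 0+1320+31·12·11=5412; k=5: 3720+0+31·10·11=7130 → min 5412.
Length 4: P..S: k=1: 0+14688+40·20·12=24288; k=2: 19200+8928+40·24·12=39648; k=3: 39680+0+40·31·12=54560 → min 24288 | Q..T: k=2: 0+11160+20·24·10=15960; k=3: 14880+3720+20·31·10=24800; k=4: 14688+0+20·12·10=17088 → min 15960 | R..U: k=3: 0+5412+24·31·11=13596; k=4: 8928+1320+24·12·11=13416; k=5: 11160+0+24·10·11=13800 → min 13416.
Length 5: P..T: k=1: 0+15960+40·20·10=23960; k=2: 19200+11160+40·24·10=39960; k=3: 39680+3720+40·31·10=55800; k=4: 24288+0+40·12·10=29088 → min 23960 | Q..U: k=2: 0+13416+20·24·11=18696; k=3: 14880+5412+20·31·11=27112; k=4: 14688+1320+20·12·11=18648; k=5: 15960+0+20·10·11=18160 → min 18160.
Top-level splits: k=1: (P..P)·(Q..U) → 0+18160+40·20·11 = 26960; k=2: (P..Q)·(R..U) → 19200+13416+40·24·11 = 43176; k=3: (P..R)·(S..U) → 39680+5412+40·31·11 = 58732; k=4: (P..S)·(T..U) → 24288+1320+40·12·11 = 30888; k=5: (P..T)·(U..U) → 23960+0+40·10·11 = 28360.
Best split is after P, i.e. k = 1.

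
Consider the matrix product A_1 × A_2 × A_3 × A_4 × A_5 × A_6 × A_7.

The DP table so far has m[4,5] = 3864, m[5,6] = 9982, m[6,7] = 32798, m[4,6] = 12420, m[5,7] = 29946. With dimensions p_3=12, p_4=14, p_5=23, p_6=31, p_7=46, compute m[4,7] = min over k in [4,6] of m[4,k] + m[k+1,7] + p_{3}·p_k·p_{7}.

29532

m[4,7] = min over k∈[4,6] of m[4,k]+m[k+1,7]+p_{3}·p_k·p_{7}.
k=4: 0 + 29946 + 12·14·46 = 37674; k=5: 3864 + 32798 + 12·23·46 = 49358; k=6: 12420 + 0 + 12·31·46 = 29532.
Minimum: 29532 at k=6.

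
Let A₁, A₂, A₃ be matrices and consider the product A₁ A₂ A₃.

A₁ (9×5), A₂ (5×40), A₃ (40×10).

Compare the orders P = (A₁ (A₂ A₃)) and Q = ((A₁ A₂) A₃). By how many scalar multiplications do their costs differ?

Order P = (A₁ (A₂ A₃)): (A₂ A₃): 5×40 by 40×10 → 5×10, cost 5·40·10 = 2000; (A₁ (A₂ A₃)): 9×5 by 5×10 → 9×10, cost 9·5·10 = 450; cumulative 2450. Total 2450.
Order Q = ((A₁ A₂) A₃): (A₁ A₂): 9×5 by 5×40 → 9×40, cost 9·5·40 = 1800; ((A₁ A₂) A₃): 9×40 by 40×10 → 9×10, cost 9·40·10 = 3600; cumulative 5400. Total 5400.
Difference: |2450 − 5400| = 2950.

2950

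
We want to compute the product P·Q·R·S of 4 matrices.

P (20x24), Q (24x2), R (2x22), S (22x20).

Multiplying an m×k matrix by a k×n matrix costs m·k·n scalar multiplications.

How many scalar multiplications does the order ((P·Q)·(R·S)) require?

2640

(P·Q): 20×24 by 24×2 → 20×2, cost 20·24·2 = 960
(R·S): 2×22 by 22×20 → 2×20, cost 2·22·20 = 880
((P·Q)·(R·S)): 20×2 by 2×20 → 20×20, cost 20·2·20 = 800; cumulative 2640
Total: 2640 scalar multiplications.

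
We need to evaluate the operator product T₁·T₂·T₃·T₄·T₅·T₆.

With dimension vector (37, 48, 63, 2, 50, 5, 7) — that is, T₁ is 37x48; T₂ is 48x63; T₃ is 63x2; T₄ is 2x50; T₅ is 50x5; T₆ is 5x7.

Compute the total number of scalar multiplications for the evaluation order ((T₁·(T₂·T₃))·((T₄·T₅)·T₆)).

10688

(T₂·T₃): 48×63 by 63×2 → 48×2, cost 48·63·2 = 6048
(T₁·(T₂·T₃)): 37×48 by 48×2 → 37×2, cost 37·48·2 = 3552; cumulative 9600
(T₄·T₅): 2×50 by 50×5 → 2×5, cost 2·50·5 = 500
((T₄·T₅)·T₆): 2×5 by 5×7 → 2×7, cost 2·5·7 = 70; cumulative 570
((T₁·(T₂·T₃))·((T₄·T₅)·T₆)): 37×2 by 2×7 → 37×7, cost 37·2·7 = 518; cumulative 10688
Total: 10688 scalar multiplications.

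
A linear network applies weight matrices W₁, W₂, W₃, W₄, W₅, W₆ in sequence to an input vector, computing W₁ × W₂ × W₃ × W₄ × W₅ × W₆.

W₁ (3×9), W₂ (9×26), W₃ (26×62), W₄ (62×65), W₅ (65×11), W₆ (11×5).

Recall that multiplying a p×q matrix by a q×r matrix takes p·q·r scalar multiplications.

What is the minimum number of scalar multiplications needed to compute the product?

19938

Adjacent pairs: W₁W₂ = 3·9·26 = 702; W₂W₃ = 9·26·62 = 14508; W₃W₄ = 26·62·65 = 104780; W₄W₅ = 62·65·11 = 44330; W₅W₆ = 65·11·5 = 3575.
Length 3: W₁..W₃: k=1: 0+14508+3·9·62=16182; k=2: 702+0+3·26·62=5538 → min 5538 | W₂..W₄: k=2: 0+104780+9·26·65=119990; k=3: 14508+0+9·62·65=50778 → min 50778 | W₃..W₅: k=3: 0+44330+26·62·11=62062; k=4: 104780+0+26·65·11=123370 → min 62062 | W₄..W₆: k=4: 0+3575+62·65·5=23725; k=5: 44330+0+62·11·5=47740 → min 23725.
Length 4: W₁..W₄: k=1: 0+50778+3·9·65=52533; k=2: 702+104780+3·26·65=110552; k=3: 5538+0+3·62·65=17628 → min 17628 | W₂..W₅: k=2: 0+62062+9·26·11=64636; k=3: 14508+44330+9·62·11=64976; k=4: 50778+0+9·65·11=57213 → min 57213 | W₃..W₆: k=3: 0+23725+26·62·5=31785; k=4: 104780+3575+26·65·5=116805; k=5: 62062+0+26·11·5=63492 → min 31785.
Length 5: W₁..W₅: k=1: 0+57213+3·9·11=57510; k=2: 702+62062+3·26·11=63622; k=3: 5538+44330+3·62·11=51914; k=4: 17628+0+3·65·11=19773 → min 19773 | W₂..W₆: k=2: 0+31785+9·26·5=32955; k=3: 14508+23725+9·62·5=41023; k=4: 50778+3575+9·65·5=57278; k=5: 57213+0+9·11·5=57708 → min 32955.
Length 6: W₁..W₆: k=1: 0+32955+3·9·5=33090; k=2: 702+31785+3·26·5=32877; k=3: 5538+23725+3·62·5=30193; k=4: 17628+3575+3·65·5=22178; k=5: 19773+0+3·11·5=19938 → min 19938.
Optimal order: (((((W₁ × W₂) × W₃) × W₄) × W₅) × W₆) with cost 19938.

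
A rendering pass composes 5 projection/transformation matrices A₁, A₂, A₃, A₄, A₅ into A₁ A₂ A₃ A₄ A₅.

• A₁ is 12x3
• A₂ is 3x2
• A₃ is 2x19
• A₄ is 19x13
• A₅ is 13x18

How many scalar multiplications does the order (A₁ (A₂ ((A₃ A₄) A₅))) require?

1718

(A₃ A₄): 2×19 by 19×13 → 2×13, cost 2·19·13 = 494
((A₃ A₄) A₅): 2×13 by 13×18 → 2×18, cost 2·13·18 = 468; cumulative 962
(A₂ ((A₃ A₄) A₅)): 3×2 by 2×18 → 3×18, cost 3·2·18 = 108; cumulative 1070
(A₁ (A₂ ((A₃ A₄) A₅))): 12×3 by 3×18 → 12×18, cost 12·3·18 = 648; cumulative 1718
Total: 1718 scalar multiplications.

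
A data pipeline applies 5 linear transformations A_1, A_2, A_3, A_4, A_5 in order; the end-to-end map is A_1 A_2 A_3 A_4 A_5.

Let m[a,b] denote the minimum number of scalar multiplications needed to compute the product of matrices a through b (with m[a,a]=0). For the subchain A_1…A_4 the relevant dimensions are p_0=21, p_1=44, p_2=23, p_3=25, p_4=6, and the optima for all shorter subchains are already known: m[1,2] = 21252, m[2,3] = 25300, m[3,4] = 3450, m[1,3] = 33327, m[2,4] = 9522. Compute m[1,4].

15066

m[1,4] = min over k∈[1,3] of m[1,k]+m[k+1,4]+p_{0}·p_k·p_{4}.
k=1: 0 + 9522 + 21·44·6 = 15066; k=2: 21252 + 3450 + 21·23·6 = 27600; k=3: 33327 + 0 + 21·25·6 = 36477.
Minimum: 15066 at k=1.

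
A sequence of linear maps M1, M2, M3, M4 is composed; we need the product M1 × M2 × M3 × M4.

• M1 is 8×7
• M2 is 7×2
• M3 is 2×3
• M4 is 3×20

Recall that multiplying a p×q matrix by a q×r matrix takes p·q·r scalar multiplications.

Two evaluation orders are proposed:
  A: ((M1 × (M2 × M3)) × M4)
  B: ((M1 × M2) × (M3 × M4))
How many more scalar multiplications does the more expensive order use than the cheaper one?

138

Order A = ((M1 × (M2 × M3)) × M4): (M2 × M3): 7×2 by 2×3 → 7×3, cost 7·2·3 = 42; (M1 × (M2 × M3)): 8×7 by 7×3 → 8×3, cost 8·7·3 = 168; cumulative 210; ((M1 × (M2 × M3)) × M4): 8×3 by 3×20 → 8×20, cost 8·3·20 = 480; cumulative 690. Total 690.
Order B = ((M1 × M2) × (M3 × M4)): (M1 × M2): 8×7 by 7×2 → 8×2, cost 8·7·2 = 112; (M3 × M4): 2×3 by 3×20 → 2×20, cost 2·3·20 = 120; ((M1 × M2) × (M3 × M4)): 8×2 by 2×20 → 8×20, cost 8·2·20 = 320; cumulative 552. Total 552.
Difference: |690 − 552| = 138.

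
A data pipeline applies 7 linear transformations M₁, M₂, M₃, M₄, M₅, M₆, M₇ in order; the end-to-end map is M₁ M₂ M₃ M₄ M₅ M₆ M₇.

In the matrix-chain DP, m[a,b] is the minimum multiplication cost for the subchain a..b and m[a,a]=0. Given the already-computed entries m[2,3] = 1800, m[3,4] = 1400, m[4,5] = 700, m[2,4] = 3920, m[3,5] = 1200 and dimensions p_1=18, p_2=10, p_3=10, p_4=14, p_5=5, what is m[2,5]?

m[2,5] = min over k∈[2,4] of m[2,k]+m[k+1,5]+p_{1}·p_k·p_{5}.
k=2: 0 + 1200 + 18·10·5 = 2100; k=3: 1800 + 700 + 18·10·5 = 3400; k=4: 3920 + 0 + 18·14·5 = 5180.
Minimum: 2100 at k=2.

2100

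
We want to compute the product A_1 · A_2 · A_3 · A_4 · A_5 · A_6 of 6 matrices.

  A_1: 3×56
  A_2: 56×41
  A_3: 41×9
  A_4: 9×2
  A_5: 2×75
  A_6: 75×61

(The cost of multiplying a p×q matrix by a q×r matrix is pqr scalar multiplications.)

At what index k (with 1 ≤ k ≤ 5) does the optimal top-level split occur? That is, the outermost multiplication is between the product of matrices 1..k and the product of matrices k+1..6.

4

Adjacent pairs: A_1A_2 = 3·56·41 = 6888; A_2A_3 = 56·41·9 = 20664; A_3A_4 = 41·9·2 = 738; A_4A_5 = 9·2·75 = 1350; A_5A_6 = 2·75·61 = 9150.
Length 3: A_1..A_3: k=1: 0+20664+3·56·9=22176; k=2: 6888+0+3·41·9=7995 → min 7995 | A_2..A_4: k=2: 0+738+56·41·2=5330; k=3: 20664+0+56·9·2=21672 → min 5330 | A_3..A_5: k=3: 0+1350+41·9·75=29025; k=4: 738+0+41·2·75=6888 → min 6888 | A_4..A_6: k=4: 0+9150+9·2·61=10248; k=5: 1350+0+9·75·61=42525 → min 10248.
Length 4: A_1..A_4: k=1: 0+5330+3·56·2=5666; k=2: 6888+738+3·41·2=7872; k=3: 7995+0+3·9·2=8049 → min 5666 | A_2..A_5: k=2: 0+6888+56·41·75=179088; k=3: 20664+1350+56·9·75=59814; k=4: 5330+0+56·2·75=13730 → min 13730 | A_3..A_6: k=3: 0+10248+41·9·61=32757; k=4: 738+9150+41·2·61=14890; k=5: 6888+0+41·75·61=194463 → min 14890.
Length 5: A_1..A_5: k=1: 0+13730+3·56·75=26330; k=2: 6888+6888+3·41·75=23001; k=3: 7995+1350+3·9·75=11370; k=4: 5666+0+3·2·75=6116 → min 6116 | A_2..A_6: k=2: 0+14890+56·41·61=154946; k=3: 20664+10248+56·9·61=61656; k=4: 5330+9150+56·2·61=21312; k=5: 13730+0+56·75·61=269930 → min 21312.
Top-level splits: k=1: (A_1..A_1)·(A_2..A_6) → 0+21312+3·56·61 = 31560; k=2: (A_1..A_2)·(A_3..A_6) → 6888+14890+3·41·61 = 29281; k=3: (A_1..A_3)·(A_4..A_6) → 7995+10248+3·9·61 = 19890; k=4: (A_1..A_4)·(A_5..A_6) → 5666+9150+3·2·61 = 15182; k=5: (A_1..A_5)·(A_6..A_6) → 6116+0+3·75·61 = 19841.
Best split is after A_4, i.e. k = 4.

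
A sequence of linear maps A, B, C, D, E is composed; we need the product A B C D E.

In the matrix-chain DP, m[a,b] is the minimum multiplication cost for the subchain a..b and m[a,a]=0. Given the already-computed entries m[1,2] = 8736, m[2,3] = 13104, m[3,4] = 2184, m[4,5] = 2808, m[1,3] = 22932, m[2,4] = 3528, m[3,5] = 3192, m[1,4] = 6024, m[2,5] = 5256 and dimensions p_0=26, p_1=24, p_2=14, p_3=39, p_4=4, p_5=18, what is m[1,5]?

m[1,5] = min over k∈[1,4] of m[1,k]+m[k+1,5]+p_{0}·p_k·p_{5}.
k=1: 0 + 5256 + 26·24·18 = 16488; k=2: 8736 + 3192 + 26·14·18 = 18480; k=3: 22932 + 2808 + 26·39·18 = 43992; k=4: 6024 + 0 + 26·4·18 = 7896.
Minimum: 7896 at k=4.

7896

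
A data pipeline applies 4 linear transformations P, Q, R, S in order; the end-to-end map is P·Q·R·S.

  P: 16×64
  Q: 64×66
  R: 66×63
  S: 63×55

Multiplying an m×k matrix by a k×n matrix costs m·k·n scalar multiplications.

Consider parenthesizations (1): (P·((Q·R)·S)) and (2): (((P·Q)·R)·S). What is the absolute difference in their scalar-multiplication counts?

Order (1) = (P·((Q·R)·S)): (Q·R): 64×66 by 66×63 → 64×63, cost 64·66·63 = 266112; ((Q·R)·S): 64×63 by 63×55 → 64×55, cost 64·63·55 = 221760; cumulative 487872; (P·((Q·R)·S)): 16×64 by 64×55 → 16×55, cost 16·64·55 = 56320; cumulative 544192. Total 544192.
Order (2) = (((P·Q)·R)·S): (P·Q): 16×64 by 64×66 → 16×66, cost 16·64·66 = 67584; ((P·Q)·R): 16×66 by 66×63 → 16×63, cost 16·66·63 = 66528; cumulative 134112; (((P·Q)·R)·S): 16×63 by 63×55 → 16×55, cost 16·63·55 = 55440; cumulative 189552. Total 189552.
Difference: |544192 − 189552| = 354640.

354640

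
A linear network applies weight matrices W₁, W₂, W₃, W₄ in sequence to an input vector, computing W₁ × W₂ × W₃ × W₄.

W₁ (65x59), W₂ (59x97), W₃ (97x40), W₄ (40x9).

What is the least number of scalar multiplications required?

120942

Adjacent pairs: W₁W₂ = 65·59·97 = 371995; W₂W₃ = 59·97·40 = 228920; W₃W₄ = 97·40·9 = 34920.
Length 3: W₁..W₃: k=1: 0+228920+65·59·40=382320; k=2: 371995+0+65·97·40=624195 → min 382320 | W₂..W₄: k=2: 0+34920+59·97·9=86427; k=3: 228920+0+59·40·9=250160 → min 86427.
Length 4: W₁..W₄: k=1: 0+86427+65·59·9=120942; k=2: 371995+34920+65·97·9=463660; k=3: 382320+0+65·40·9=405720 → min 120942.
Optimal order: (W₁ × (W₂ × (W₃ × W₄))) with cost 120942.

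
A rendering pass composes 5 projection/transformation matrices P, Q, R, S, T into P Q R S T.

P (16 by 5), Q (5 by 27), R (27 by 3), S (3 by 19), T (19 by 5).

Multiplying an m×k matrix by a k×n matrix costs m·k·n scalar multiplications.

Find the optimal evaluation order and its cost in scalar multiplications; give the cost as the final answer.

Adjacent pairs: PQ = 16·5·27 = 2160; QR = 5·27·3 = 405; RS = 27·3·19 = 1539; ST = 3·19·5 = 285.
Length 3: P..R: k=1: 0+405+16·5·3=645; k=2: 2160+0+16·27·3=3456 → min 645 | Q..S: k=2: 0+1539+5·27·19=4104; k=3: 405+0+5·3·19=690 → min 690 | R..T: k=3: 0+285+27·3·5=690; k=4: 1539+0+27·19·5=4104 → min 690.
Length 4: P..S: k=1: 0+690+16·5·19=2210; k=2: 2160+1539+16·27·19=11907; k=3: 645+0+16·3·19=1557 → min 1557 | Q..T: k=2: 0+690+5·27·5=1365; k=3: 405+285+5·3·5=765; k=4: 690+0+5·19·5=1165 → min 765.
Length 5: P..T: k=1: 0+765+16·5·5=1165; k=2: 2160+690+16·27·5=5010; k=3: 645+285+16·3·5=1170; k=4: 1557+0+16·19·5=3077 → min 1165.
Optimal parenthesization: (P ((Q R) (S T))) with cost 1165.

1165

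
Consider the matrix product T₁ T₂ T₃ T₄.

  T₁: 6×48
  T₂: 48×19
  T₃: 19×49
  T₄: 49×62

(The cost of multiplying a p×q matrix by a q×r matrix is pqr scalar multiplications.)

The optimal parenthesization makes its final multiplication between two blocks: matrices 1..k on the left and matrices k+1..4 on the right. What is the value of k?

3

Adjacent pairs: T₁T₂ = 6·48·19 = 5472; T₂T₃ = 48·19·49 = 44688; T₃T₄ = 19·49·62 = 57722.
Length 3: T₁..T₃: k=1: 0+44688+6·48·49=58800; k=2: 5472+0+6·19·49=11058 → min 11058 | T₂..T₄: k=2: 0+57722+48·19·62=114266; k=3: 44688+0+48·49·62=190512 → min 114266.
Top-level splits: k=1: (T₁..T₁)·(T₂..T₄) → 0+114266+6·48·62 = 132122; k=2: (T₁..T₂)·(T₃..T₄) → 5472+57722+6·19·62 = 70262; k=3: (T₁..T₃)·(T₄..T₄) → 11058+0+6·49·62 = 29286.
Best split is after T₃, i.e. k = 3.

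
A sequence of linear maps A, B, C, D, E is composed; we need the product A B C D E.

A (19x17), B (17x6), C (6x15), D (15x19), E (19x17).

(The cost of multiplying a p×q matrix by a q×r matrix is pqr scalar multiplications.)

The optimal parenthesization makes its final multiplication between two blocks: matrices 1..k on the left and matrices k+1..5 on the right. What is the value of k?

2

Adjacent pairs: AB = 19·17·6 = 1938; BC = 17·6·15 = 1530; CD = 6·15·19 = 1710; DE = 15·19·17 = 4845.
Length 3: A..C: k=1: 0+1530+19·17·15=6375; k=2: 1938+0+19·6·15=3648 → min 3648 | B..D: k=2: 0+1710+17·6·19=3648; k=3: 1530+0+17·15·19=6375 → min 3648 | C..E: k=3: 0+4845+6·15·17=6375; k=4: 1710+0+6·19·17=3648 → min 3648.
Length 4: A..D: k=1: 0+3648+19·17·19=9785; k=2: 1938+1710+19·6·19=5814; k=3: 3648+0+19·15·19=9063 → min 5814 | B..E: k=2: 0+3648+17·6·17=5382; k=3: 1530+4845+17·15·17=10710; k=4: 3648+0+17·19·17=9139 → min 5382.
Top-level splits: k=1: (A..A)·(B..E) → 0+5382+19·17·17 = 10873; k=2: (A..B)·(C..E) → 1938+3648+19·6·17 = 7524; k=3: (A..C)·(D..E) → 3648+4845+19·15·17 = 13338; k=4: (A..D)·(E..E) → 5814+0+19·19·17 = 11951.
Best split is after B, i.e. k = 2.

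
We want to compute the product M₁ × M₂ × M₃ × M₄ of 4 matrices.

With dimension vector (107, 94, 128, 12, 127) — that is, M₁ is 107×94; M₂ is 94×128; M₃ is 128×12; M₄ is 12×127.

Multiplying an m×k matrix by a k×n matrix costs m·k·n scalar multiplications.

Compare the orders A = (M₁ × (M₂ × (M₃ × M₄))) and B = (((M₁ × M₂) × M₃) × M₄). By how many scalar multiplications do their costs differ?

1385658

Order A = (M₁ × (M₂ × (M₃ × M₄))): (M₃ × M₄): 128×12 by 12×127 → 128×127, cost 128·12·127 = 195072; (M₂ × (M₃ × M₄)): 94×128 by 128×127 → 94×127, cost 94·128·127 = 1528064; cumulative 1723136; (M₁ × (M₂ × (M₃ × M₄))): 107×94 by 94×127 → 107×127, cost 107·94·127 = 1277366; cumulative 3000502. Total 3000502.
Order B = (((M₁ × M₂) × M₃) × M₄): (M₁ × M₂): 107×94 by 94×128 → 107×128, cost 107·94·128 = 1287424; ((M₁ × M₂) × M₃): 107×128 by 128×12 → 107×12, cost 107·128·12 = 164352; cumulative 1451776; (((M₁ × M₂) × M₃) × M₄): 107×12 by 12×127 → 107×127, cost 107·12·127 = 163068; cumulative 1614844. Total 1614844.
Difference: |3000502 − 1614844| = 1385658.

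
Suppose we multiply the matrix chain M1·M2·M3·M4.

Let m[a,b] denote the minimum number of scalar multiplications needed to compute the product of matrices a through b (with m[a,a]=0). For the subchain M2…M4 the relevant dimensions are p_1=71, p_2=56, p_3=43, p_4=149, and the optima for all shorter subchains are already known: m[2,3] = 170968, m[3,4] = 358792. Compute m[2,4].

625865

m[2,4] = min over k∈[2,3] of m[2,k]+m[k+1,4]+p_{1}·p_k·p_{4}.
k=2: 0 + 358792 + 71·56·149 = 951216; k=3: 170968 + 0 + 71·43·149 = 625865.
Minimum: 625865 at k=3.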